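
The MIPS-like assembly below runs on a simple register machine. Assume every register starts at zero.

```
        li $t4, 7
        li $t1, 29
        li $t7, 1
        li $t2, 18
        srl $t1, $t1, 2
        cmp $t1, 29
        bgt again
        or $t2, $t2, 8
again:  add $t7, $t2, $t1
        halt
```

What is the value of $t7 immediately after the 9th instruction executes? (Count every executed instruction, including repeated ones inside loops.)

33

li $t4, 7 → $t4=7
li $t1, 29 → $t1=29
li $t7, 1 → $t7=1
li $t2, 18 → $t2=18
srl $t1, $t1, 2 → $t1=29>>2=7
cmp $t1, 29  (cmp 7,29)
bgt again: not taken
or $t2, $t2, 8 → $t2=18|8=26
add $t7, $t2, $t1 → $t7=26+7=33
After step 9: $t7 = 33.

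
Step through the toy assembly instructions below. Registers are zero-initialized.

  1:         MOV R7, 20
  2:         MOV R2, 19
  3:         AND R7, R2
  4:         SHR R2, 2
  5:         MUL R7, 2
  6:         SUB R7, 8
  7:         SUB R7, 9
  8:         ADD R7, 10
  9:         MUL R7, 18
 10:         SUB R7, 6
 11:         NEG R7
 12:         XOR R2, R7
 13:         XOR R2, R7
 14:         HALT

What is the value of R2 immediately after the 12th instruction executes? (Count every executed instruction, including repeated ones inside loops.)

R7=20
R2=19
R7=20&19=16
R2=19>>2=4
R7=16*2=32
R7=32-8=24
R7=24-9=15
R7=15+10=25
R7=25*18=450
R7=450-6=444
R7=-(444)=-444
R2=4^(-444)=-448
After step 12: R2 = -448.

-448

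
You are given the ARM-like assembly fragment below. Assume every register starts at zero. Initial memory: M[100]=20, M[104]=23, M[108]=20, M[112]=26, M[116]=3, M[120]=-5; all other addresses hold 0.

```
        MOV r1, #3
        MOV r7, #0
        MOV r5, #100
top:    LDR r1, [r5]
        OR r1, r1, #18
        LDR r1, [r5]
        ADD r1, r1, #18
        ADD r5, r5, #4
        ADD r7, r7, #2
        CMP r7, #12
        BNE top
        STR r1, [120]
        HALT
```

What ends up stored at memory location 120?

13

MOV r1, #3 → r1=3
MOV r7, #0 → r7=0
MOV r5, #100 → r5=100
LDR r1, [r5] → r1=M[100]=20
OR r1, r1, #18 → r1=20|18=22
LDR r1, [r5] → r1=M[100]=20
ADD r1, r1, #18 → r1=20+18=38
ADD r5, r5, #4 → r5=100+4=104
ADD r7, r7, #2 → r7=0+2=2
CMP r7, #12  (cmp 2,12)
BNE top: taken
LDR r1, [r5] → r1=M[104]=23
OR r1, r1, #18 → r1=23|18=23
LDR r1, [r5] → r1=M[104]=23
ADD r1, r1, #18 → r1=23+18=41
ADD r5, r5, #4 → r5=104+4=108
ADD r7, r7, #2 → r7=2+2=4
CMP r7, #12  (cmp 4,12)
BNE top: taken
LDR r1, [r5] → r1=M[108]=20
OR r1, r1, #18 → r1=20|18=22
LDR r1, [r5] → r1=M[108]=20
ADD r1, r1, #18 → r1=20+18=38
ADD r5, r5, #4 → r5=108+4=112
ADD r7, r7, #2 → r7=4+2=6
CMP r7, #12  (cmp 6,12)
BNE top: taken
LDR r1, [r5] → r1=M[112]=26
OR r1, r1, #18 → r1=26|18=26
LDR r1, [r5] → r1=M[112]=26
ADD r1, r1, #18 → r1=26+18=44
ADD r5, r5, #4 → r5=112+4=116
ADD r7, r7, #2 → r7=6+2=8
CMP r7, #12  (cmp 8,12)
BNE top: taken
LDR r1, [r5] → r1=M[116]=3
OR r1, r1, #18 → r1=3|18=19
LDR r1, [r5] → r1=M[116]=3
ADD r1, r1, #18 → r1=3+18=21
ADD r5, r5, #4 → r5=116+4=120
ADD r7, r7, #2 → r7=8+2=10
CMP r7, #12  (cmp 10,12)
BNE top: taken
LDR r1, [r5] → r1=M[120]=-5
OR r1, r1, #18 → r1=(-5)|18=-5
LDR r1, [r5] → r1=M[120]=-5
ADD r1, r1, #18 → r1=(-5)+18=13
ADD r5, r5, #4 → r5=120+4=124
ADD r7, r7, #2 → r7=10+2=12
CMP r7, #12  (cmp 12,12)
BNE top: not taken
STR r1, [120] → M[120]=13
halt.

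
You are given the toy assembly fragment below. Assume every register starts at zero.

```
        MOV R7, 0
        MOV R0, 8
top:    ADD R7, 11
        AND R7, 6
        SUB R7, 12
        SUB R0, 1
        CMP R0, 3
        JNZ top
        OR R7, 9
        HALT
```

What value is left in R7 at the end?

after MOV R7, 0: R7=0
after MOV R0, 8: R0=8
after ADD R7, 11: R7=0+11=11
after AND R7, 6: R7=11&6=2
after SUB R7, 12: R7=2-12=-10
after SUB R0, 1: R0=8-1=7
CMP R0, 3  (cmp 7,3)
JNZ top: taken
after ADD R7, 11: R7=(-10)+11=1
after AND R7, 6: R7=1&6=0
after SUB R7, 12: R7=0-12=-12
after SUB R0, 1: R0=7-1=6
CMP R0, 3  (cmp 6,3)
JNZ top: taken
after ADD R7, 11: R7=(-12)+11=-1
after AND R7, 6: R7=(-1)&6=6
after SUB R7, 12: R7=6-12=-6
after SUB R0, 1: R0=6-1=5
CMP R0, 3  (cmp 5,3)
JNZ top: taken
after ADD R7, 11: R7=(-6)+11=5
after AND R7, 6: R7=5&6=4
after SUB R7, 12: R7=4-12=-8
after SUB R0, 1: R0=5-1=4
CMP R0, 3  (cmp 4,3)
JNZ top: taken
after ADD R7, 11: R7=(-8)+11=3
after AND R7, 6: R7=3&6=2
after SUB R7, 12: R7=2-12=-10
after SUB R0, 1: R0=4-1=3
CMP R0, 3  (cmp 3,3)
JNZ top: not taken
after OR R7, 9: R7=(-10)|9=-1
halt.

-1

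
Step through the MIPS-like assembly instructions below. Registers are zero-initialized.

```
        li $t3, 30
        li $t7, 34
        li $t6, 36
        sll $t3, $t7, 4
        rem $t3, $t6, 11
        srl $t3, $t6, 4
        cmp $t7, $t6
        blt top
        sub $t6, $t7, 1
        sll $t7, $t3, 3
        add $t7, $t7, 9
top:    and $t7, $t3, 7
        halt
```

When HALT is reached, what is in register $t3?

$t3=30
$t7=34
$t6=36
$t3=34<<4=544
$t3=36%11=3
$t3=36>>4=2
cmp $t7, $t6  (cmp 34,36)
blt top: taken
$t7=2&7=2
halt.

2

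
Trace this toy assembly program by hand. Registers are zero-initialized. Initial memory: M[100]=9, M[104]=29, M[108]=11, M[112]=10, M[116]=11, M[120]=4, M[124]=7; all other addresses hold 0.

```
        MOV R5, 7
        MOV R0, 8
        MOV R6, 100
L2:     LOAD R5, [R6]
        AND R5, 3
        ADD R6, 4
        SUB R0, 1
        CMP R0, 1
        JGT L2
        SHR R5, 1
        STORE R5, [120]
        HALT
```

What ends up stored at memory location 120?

R5=7
R0=8
R6=100
R5=M[100]=9
R5=9&3=1
R6=100+4=104
R0=8-1=7
CMP R0, 1  (cmp 7,1)
JGT L2: taken
R5=M[104]=29
R5=29&3=1
R6=104+4=108
R0=7-1=6
CMP R0, 1  (cmp 6,1)
JGT L2: taken
R5=M[108]=11
R5=11&3=3
R6=108+4=112
R0=6-1=5
CMP R0, 1  (cmp 5,1)
JGT L2: taken
R5=M[112]=10
R5=10&3=2
R6=112+4=116
R0=5-1=4
CMP R0, 1  (cmp 4,1)
JGT L2: taken
R5=M[116]=11
R5=11&3=3
R6=116+4=120
R0=4-1=3
CMP R0, 1  (cmp 3,1)
JGT L2: taken
R5=M[120]=4
R5=4&3=0
R6=120+4=124
R0=3-1=2
CMP R0, 1  (cmp 2,1)
JGT L2: taken
R5=M[124]=7
R5=7&3=3
R6=124+4=128
R0=2-1=1
CMP R0, 1  (cmp 1,1)
JGT L2: not taken
R5=3>>1=1
STORE R5, [120] → M[120]=1
halt.

1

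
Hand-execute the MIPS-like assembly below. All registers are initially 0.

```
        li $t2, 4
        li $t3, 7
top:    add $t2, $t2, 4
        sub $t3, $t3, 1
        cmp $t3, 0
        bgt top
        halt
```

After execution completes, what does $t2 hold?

32

after li $t2, 4: $t2=4
after li $t3, 7: $t3=7
after add $t2, $t2, 4: $t2=4+4=8
after sub $t3, $t3, 1: $t3=7-1=6
cmp $t3, 0  (cmp 6,0)
bgt top: taken
after add $t2, $t2, 4: $t2=8+4=12
after sub $t3, $t3, 1: $t3=6-1=5
cmp $t3, 0  (cmp 5,0)
bgt top: taken
after add $t2, $t2, 4: $t2=12+4=16
after sub $t3, $t3, 1: $t3=5-1=4
cmp $t3, 0  (cmp 4,0)
bgt top: taken
after add $t2, $t2, 4: $t2=16+4=20
after sub $t3, $t3, 1: $t3=4-1=3
cmp $t3, 0  (cmp 3,0)
bgt top: taken
after add $t2, $t2, 4: $t2=20+4=24
after sub $t3, $t3, 1: $t3=3-1=2
cmp $t3, 0  (cmp 2,0)
bgt top: taken
after add $t2, $t2, 4: $t2=24+4=28
after sub $t3, $t3, 1: $t3=2-1=1
cmp $t3, 0  (cmp 1,0)
bgt top: taken
after add $t2, $t2, 4: $t2=28+4=32
after sub $t3, $t3, 1: $t3=1-1=0
cmp $t3, 0  (cmp 0,0)
bgt top: not taken
halt.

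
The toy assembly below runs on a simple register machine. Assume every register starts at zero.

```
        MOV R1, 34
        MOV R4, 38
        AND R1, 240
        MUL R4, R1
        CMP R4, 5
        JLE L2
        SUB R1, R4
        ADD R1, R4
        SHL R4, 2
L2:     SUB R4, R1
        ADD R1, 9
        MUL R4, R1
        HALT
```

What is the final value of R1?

R1=34
R4=38
R1=34&240=32
R4=38*32=1216
CMP R4, 5  (cmp 1216,5)
JLE L2: not taken
R1=32-1216=-1184
R1=(-1184)+1216=32
R4=1216<<2=4864
R4=4864-32=4832
R1=32+9=41
R4=4832*41=198112
halt.

41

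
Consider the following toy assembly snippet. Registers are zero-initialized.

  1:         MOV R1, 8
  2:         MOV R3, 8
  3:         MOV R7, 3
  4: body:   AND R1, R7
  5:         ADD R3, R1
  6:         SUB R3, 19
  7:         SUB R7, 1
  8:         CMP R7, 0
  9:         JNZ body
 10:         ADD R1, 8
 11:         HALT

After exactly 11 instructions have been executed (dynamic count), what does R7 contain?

2

R1=8
R3=8
R7=3
R1=8&3=0
R3=8+0=8
R3=8-19=-11
R7=3-1=2
CMP R7, 0  (cmp 2,0)
JNZ body: taken
R1=0&2=0
R3=(-11)+0=-11
After step 11: R7 = 2.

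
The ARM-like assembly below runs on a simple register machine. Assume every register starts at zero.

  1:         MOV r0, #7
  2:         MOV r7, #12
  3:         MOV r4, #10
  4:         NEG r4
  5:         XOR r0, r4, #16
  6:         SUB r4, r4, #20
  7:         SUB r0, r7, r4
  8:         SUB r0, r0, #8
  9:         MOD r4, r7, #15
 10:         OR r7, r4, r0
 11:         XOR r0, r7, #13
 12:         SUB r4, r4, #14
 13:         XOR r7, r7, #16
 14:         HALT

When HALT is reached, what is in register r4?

-2

after MOV r0, #7: r0=7
after MOV r7, #12: r7=12
after MOV r4, #10: r4=10
after NEG r4: r4=-(10)=-10
after XOR r0, r4, #16: r0=(-10)^16=-26
after SUB r4, r4, #20: r4=(-10)-20=-30
after SUB r0, r7, r4: r0=12-(-30)=42
after SUB r0, r0, #8: r0=42-8=34
after MOD r4, r7, #15: r4=12%15=12
after OR r7, r4, r0: r7=12|34=46
after XOR r0, r7, #13: r0=46^13=35
after SUB r4, r4, #14: r4=12-14=-2
after XOR r7, r7, #16: r7=46^16=62
halt.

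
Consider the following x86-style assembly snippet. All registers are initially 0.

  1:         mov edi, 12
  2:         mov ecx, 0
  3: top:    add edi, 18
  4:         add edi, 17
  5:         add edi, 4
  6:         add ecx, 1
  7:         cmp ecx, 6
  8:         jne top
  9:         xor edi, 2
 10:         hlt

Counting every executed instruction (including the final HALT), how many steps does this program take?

edi=12
ecx=0
edi=12+18=30
edi=30+17=47
edi=47+4=51
ecx=0+1=1
cmp ecx, 6  (cmp 1,6)
jne top: taken
edi=51+18=69
edi=69+17=86
edi=86+4=90
ecx=1+1=2
cmp ecx, 6  (cmp 2,6)
jne top: taken
edi=90+18=108
edi=108+17=125
edi=125+4=129
ecx=2+1=3
cmp ecx, 6  (cmp 3,6)
jne top: taken
edi=129+18=147
edi=147+17=164
edi=164+4=168
ecx=3+1=4
cmp ecx, 6  (cmp 4,6)
jne top: taken
edi=168+18=186
edi=186+17=203
edi=203+4=207
ecx=4+1=5
cmp ecx, 6  (cmp 5,6)
jne top: taken
edi=207+18=225
edi=225+17=242
edi=242+4=246
ecx=5+1=6
cmp ecx, 6  (cmp 6,6)
jne top: not taken
edi=246^2=244
halt.
Total executed instructions: 40.

40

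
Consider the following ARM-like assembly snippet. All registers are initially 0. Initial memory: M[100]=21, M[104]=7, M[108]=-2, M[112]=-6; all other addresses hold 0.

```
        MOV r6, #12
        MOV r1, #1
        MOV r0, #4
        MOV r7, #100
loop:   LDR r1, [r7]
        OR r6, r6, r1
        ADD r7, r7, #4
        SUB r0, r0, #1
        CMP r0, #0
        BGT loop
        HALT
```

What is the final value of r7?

116

after MOV r6, #12: r6=12
after MOV r1, #1: r1=1
after MOV r0, #4: r0=4
after MOV r7, #100: r7=100
after LDR r1, [r7]: r1=M[100]=21
after OR r6, r6, r1: r6=12|21=29
after ADD r7, r7, #4: r7=100+4=104
after SUB r0, r0, #1: r0=4-1=3
CMP r0, #0  (cmp 3,0)
BGT loop: taken
after LDR r1, [r7]: r1=M[104]=7
after OR r6, r6, r1: r6=29|7=31
after ADD r7, r7, #4: r7=104+4=108
after SUB r0, r0, #1: r0=3-1=2
CMP r0, #0  (cmp 2,0)
BGT loop: taken
after LDR r1, [r7]: r1=M[108]=-2
after OR r6, r6, r1: r6=31|(-2)=-1
after ADD r7, r7, #4: r7=108+4=112
after SUB r0, r0, #1: r0=2-1=1
CMP r0, #0  (cmp 1,0)
BGT loop: taken
after LDR r1, [r7]: r1=M[112]=-6
after OR r6, r6, r1: r6=(-1)|(-6)=-1
after ADD r7, r7, #4: r7=112+4=116
after SUB r0, r0, #1: r0=1-1=0
CMP r0, #0  (cmp 0,0)
BGT loop: not taken
halt.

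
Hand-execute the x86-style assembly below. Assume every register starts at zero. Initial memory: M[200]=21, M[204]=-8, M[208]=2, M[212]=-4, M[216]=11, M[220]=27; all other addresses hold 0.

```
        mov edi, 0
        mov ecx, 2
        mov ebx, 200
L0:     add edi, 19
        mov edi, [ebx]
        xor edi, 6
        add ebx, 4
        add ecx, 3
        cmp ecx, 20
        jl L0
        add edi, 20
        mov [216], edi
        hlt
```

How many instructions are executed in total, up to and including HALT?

edi=0
ecx=2
ebx=200
edi=0+19=19
edi=M[200]=21
edi=21^6=19
ebx=200+4=204
ecx=2+3=5
cmp ecx, 20  (cmp 5,20)
jl L0: taken
edi=19+19=38
edi=M[204]=-8
edi=(-8)^6=-2
ebx=204+4=208
ecx=5+3=8
cmp ecx, 20  (cmp 8,20)
jl L0: taken
edi=(-2)+19=17
edi=M[208]=2
edi=2^6=4
ebx=208+4=212
ecx=8+3=11
cmp ecx, 20  (cmp 11,20)
jl L0: taken
edi=4+19=23
edi=M[212]=-4
edi=(-4)^6=-6
ebx=212+4=216
ecx=11+3=14
cmp ecx, 20  (cmp 14,20)
jl L0: taken
edi=(-6)+19=13
edi=M[216]=11
edi=11^6=13
ebx=216+4=220
ecx=14+3=17
cmp ecx, 20  (cmp 17,20)
jl L0: taken
edi=13+19=32
edi=M[220]=27
edi=27^6=29
ebx=220+4=224
ecx=17+3=20
cmp ecx, 20  (cmp 20,20)
jl L0: not taken
edi=29+20=49
mov [216], edi → M[216]=49
halt.
Total executed instructions: 48.

48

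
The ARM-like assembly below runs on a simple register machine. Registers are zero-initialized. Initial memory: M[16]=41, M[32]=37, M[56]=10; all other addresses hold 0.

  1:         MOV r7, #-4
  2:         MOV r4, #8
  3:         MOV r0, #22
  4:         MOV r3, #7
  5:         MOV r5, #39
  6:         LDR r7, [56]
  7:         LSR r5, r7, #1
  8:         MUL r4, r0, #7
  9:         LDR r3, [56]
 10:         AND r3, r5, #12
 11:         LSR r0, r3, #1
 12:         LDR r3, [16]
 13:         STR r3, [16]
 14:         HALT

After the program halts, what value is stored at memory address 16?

41

MOV r7, #-4 → r7=-4
MOV r4, #8 → r4=8
MOV r0, #22 → r0=22
MOV r3, #7 → r3=7
MOV r5, #39 → r5=39
LDR r7, [56] → r7=M[56]=10
LSR r5, r7, #1 → r5=10>>1=5
MUL r4, r0, #7 → r4=22*7=154
LDR r3, [56] → r3=M[56]=10
AND r3, r5, #12 → r3=5&12=4
LSR r0, r3, #1 → r0=4>>1=2
LDR r3, [16] → r3=M[16]=41
STR r3, [16] → M[16]=41
halt.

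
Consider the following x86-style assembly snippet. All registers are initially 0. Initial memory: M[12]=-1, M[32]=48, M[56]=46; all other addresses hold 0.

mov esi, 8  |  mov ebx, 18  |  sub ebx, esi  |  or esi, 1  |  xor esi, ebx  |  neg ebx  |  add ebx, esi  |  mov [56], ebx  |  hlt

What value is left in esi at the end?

3

mov esi, 8 → esi=8
mov ebx, 18 → ebx=18
sub ebx, esi → ebx=18-8=10
or esi, 1 → esi=8|1=9
xor esi, ebx → esi=9^10=3
neg ebx → ebx=-(10)=-10
add ebx, esi → ebx=(-10)+3=-7
mov [56], ebx → M[56]=-7
halt.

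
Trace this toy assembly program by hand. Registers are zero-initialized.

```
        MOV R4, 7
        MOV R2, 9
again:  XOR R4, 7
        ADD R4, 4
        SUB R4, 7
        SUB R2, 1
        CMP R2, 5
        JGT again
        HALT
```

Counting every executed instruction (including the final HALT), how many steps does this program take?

after MOV R4, 7: R4=7
after MOV R2, 9: R2=9
after XOR R4, 7: R4=7^7=0
after ADD R4, 4: R4=0+4=4
after SUB R4, 7: R4=4-7=-3
after SUB R2, 1: R2=9-1=8
CMP R2, 5  (cmp 8,5)
JGT again: taken
after XOR R4, 7: R4=(-3)^7=-6
after ADD R4, 4: R4=(-6)+4=-2
after SUB R4, 7: R4=(-2)-7=-9
after SUB R2, 1: R2=8-1=7
CMP R2, 5  (cmp 7,5)
JGT again: taken
after XOR R4, 7: R4=(-9)^7=-16
after ADD R4, 4: R4=(-16)+4=-12
after SUB R4, 7: R4=(-12)-7=-19
after SUB R2, 1: R2=7-1=6
CMP R2, 5  (cmp 6,5)
JGT again: taken
after XOR R4, 7: R4=(-19)^7=-22
after ADD R4, 4: R4=(-22)+4=-18
after SUB R4, 7: R4=(-18)-7=-25
after SUB R2, 1: R2=6-1=5
CMP R2, 5  (cmp 5,5)
JGT again: not taken
halt.
Total executed instructions: 27.

27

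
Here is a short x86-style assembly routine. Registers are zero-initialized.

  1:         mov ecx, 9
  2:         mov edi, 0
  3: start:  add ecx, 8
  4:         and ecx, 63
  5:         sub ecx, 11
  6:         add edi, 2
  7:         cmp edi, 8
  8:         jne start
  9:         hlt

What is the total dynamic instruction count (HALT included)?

mov ecx, 9 → ecx=9
mov edi, 0 → edi=0
add ecx, 8 → ecx=9+8=17
and ecx, 63 → ecx=17&63=17
sub ecx, 11 → ecx=17-11=6
add edi, 2 → edi=0+2=2
cmp edi, 8  (cmp 2,8)
jne start: taken
add ecx, 8 → ecx=6+8=14
and ecx, 63 → ecx=14&63=14
sub ecx, 11 → ecx=14-11=3
add edi, 2 → edi=2+2=4
cmp edi, 8  (cmp 4,8)
jne start: taken
add ecx, 8 → ecx=3+8=11
and ecx, 63 → ecx=11&63=11
sub ecx, 11 → ecx=11-11=0
add edi, 2 → edi=4+2=6
cmp edi, 8  (cmp 6,8)
jne start: taken
add ecx, 8 → ecx=0+8=8
and ecx, 63 → ecx=8&63=8
sub ecx, 11 → ecx=8-11=-3
add edi, 2 → edi=6+2=8
cmp edi, 8  (cmp 8,8)
jne start: not taken
halt.
Total executed instructions: 27.

27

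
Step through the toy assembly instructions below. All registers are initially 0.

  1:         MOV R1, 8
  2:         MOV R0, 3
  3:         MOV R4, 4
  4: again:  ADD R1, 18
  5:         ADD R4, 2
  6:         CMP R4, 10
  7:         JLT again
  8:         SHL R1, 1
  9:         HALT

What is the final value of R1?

124

after MOV R1, 8: R1=8
after MOV R0, 3: R0=3
after MOV R4, 4: R4=4
after ADD R1, 18: R1=8+18=26
after ADD R4, 2: R4=4+2=6
CMP R4, 10  (cmp 6,10)
JLT again: taken
after ADD R1, 18: R1=26+18=44
after ADD R4, 2: R4=6+2=8
CMP R4, 10  (cmp 8,10)
JLT again: taken
after ADD R1, 18: R1=44+18=62
after ADD R4, 2: R4=8+2=10
CMP R4, 10  (cmp 10,10)
JLT again: not taken
after SHL R1, 1: R1=62<<1=124
halt.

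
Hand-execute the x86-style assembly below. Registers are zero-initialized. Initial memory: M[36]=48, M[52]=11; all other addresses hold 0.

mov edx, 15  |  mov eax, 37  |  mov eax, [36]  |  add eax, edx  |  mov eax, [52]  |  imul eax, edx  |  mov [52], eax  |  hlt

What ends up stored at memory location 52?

165

mov edx, 15 → edx=15
mov eax, 37 → eax=37
mov eax, [36] → eax=M[36]=48
add eax, edx → eax=48+15=63
mov eax, [52] → eax=M[52]=11
imul eax, edx → eax=11*15=165
mov [52], eax → M[52]=165
halt.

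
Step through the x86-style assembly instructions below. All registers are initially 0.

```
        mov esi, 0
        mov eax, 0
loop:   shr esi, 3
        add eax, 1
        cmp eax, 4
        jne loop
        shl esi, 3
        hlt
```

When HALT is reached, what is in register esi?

esi=0
eax=0
esi=0>>3=0
eax=0+1=1
cmp eax, 4  (cmp 1,4)
jne loop: taken
esi=0>>3=0
eax=1+1=2
cmp eax, 4  (cmp 2,4)
jne loop: taken
esi=0>>3=0
eax=2+1=3
cmp eax, 4  (cmp 3,4)
jne loop: taken
esi=0>>3=0
eax=3+1=4
cmp eax, 4  (cmp 4,4)
jne loop: not taken
esi=0<<3=0
halt.

0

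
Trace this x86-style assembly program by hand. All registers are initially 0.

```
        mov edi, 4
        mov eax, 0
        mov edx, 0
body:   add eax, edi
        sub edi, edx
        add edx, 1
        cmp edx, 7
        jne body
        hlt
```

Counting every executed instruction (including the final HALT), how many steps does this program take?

after mov edi, 4: edi=4
after mov eax, 0: eax=0
after mov edx, 0: edx=0
after add eax, edi: eax=0+4=4
after sub edi, edx: edi=4-0=4
after add edx, 1: edx=0+1=1
cmp edx, 7  (cmp 1,7)
jne body: taken
after add eax, edi: eax=4+4=8
after sub edi, edx: edi=4-1=3
after add edx, 1: edx=1+1=2
cmp edx, 7  (cmp 2,7)
jne body: taken
after add eax, edi: eax=8+3=11
after sub edi, edx: edi=3-2=1
after add edx, 1: edx=2+1=3
cmp edx, 7  (cmp 3,7)
jne body: taken
after add eax, edi: eax=11+1=12
after sub edi, edx: edi=1-3=-2
after add edx, 1: edx=3+1=4
cmp edx, 7  (cmp 4,7)
jne body: taken
after add eax, edi: eax=12+(-2)=10
after sub edi, edx: edi=(-2)-4=-6
after add edx, 1: edx=4+1=5
cmp edx, 7  (cmp 5,7)
jne body: taken
after add eax, edi: eax=10+(-6)=4
after sub edi, edx: edi=(-6)-5=-11
after add edx, 1: edx=5+1=6
cmp edx, 7  (cmp 6,7)
jne body: taken
after add eax, edi: eax=4+(-11)=-7
after sub edi, edx: edi=(-11)-6=-17
after add edx, 1: edx=6+1=7
cmp edx, 7  (cmp 7,7)
jne body: not taken
halt.
Total executed instructions: 39.

39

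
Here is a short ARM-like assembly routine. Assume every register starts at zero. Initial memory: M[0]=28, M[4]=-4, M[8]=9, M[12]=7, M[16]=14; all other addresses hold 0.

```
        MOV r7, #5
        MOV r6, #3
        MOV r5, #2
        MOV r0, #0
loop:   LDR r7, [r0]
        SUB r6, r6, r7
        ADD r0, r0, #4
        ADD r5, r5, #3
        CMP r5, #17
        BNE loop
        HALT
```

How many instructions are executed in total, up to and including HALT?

MOV r7, #5 → r7=5
MOV r6, #3 → r6=3
MOV r5, #2 → r5=2
MOV r0, #0 → r0=0
LDR r7, [r0] → r7=M[0]=28
SUB r6, r6, r7 → r6=3-28=-25
ADD r0, r0, #4 → r0=0+4=4
ADD r5, r5, #3 → r5=2+3=5
CMP r5, #17  (cmp 5,17)
BNE loop: taken
LDR r7, [r0] → r7=M[4]=-4
SUB r6, r6, r7 → r6=(-25)-(-4)=-21
ADD r0, r0, #4 → r0=4+4=8
ADD r5, r5, #3 → r5=5+3=8
CMP r5, #17  (cmp 8,17)
BNE loop: taken
LDR r7, [r0] → r7=M[8]=9
SUB r6, r6, r7 → r6=(-21)-9=-30
ADD r0, r0, #4 → r0=8+4=12
ADD r5, r5, #3 → r5=8+3=11
CMP r5, #17  (cmp 11,17)
BNE loop: taken
LDR r7, [r0] → r7=M[12]=7
SUB r6, r6, r7 → r6=(-30)-7=-37
ADD r0, r0, #4 → r0=12+4=16
ADD r5, r5, #3 → r5=11+3=14
CMP r5, #17  (cmp 14,17)
BNE loop: taken
LDR r7, [r0] → r7=M[16]=14
SUB r6, r6, r7 → r6=(-37)-14=-51
ADD r0, r0, #4 → r0=16+4=20
ADD r5, r5, #3 → r5=14+3=17
CMP r5, #17  (cmp 17,17)
BNE loop: not taken
halt.
Total executed instructions: 35.

35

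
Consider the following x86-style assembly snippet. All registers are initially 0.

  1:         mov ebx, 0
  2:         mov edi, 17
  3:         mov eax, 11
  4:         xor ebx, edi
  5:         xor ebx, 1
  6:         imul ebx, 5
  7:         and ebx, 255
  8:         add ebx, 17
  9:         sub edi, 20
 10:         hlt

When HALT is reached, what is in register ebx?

after mov ebx, 0: ebx=0
after mov edi, 17: edi=17
after mov eax, 11: eax=11
after xor ebx, edi: ebx=0^17=17
after xor ebx, 1: ebx=17^1=16
after imul ebx, 5: ebx=16*5=80
after and ebx, 255: ebx=80&255=80
after add ebx, 17: ebx=80+17=97
after sub edi, 20: edi=17-20=-3
halt.

97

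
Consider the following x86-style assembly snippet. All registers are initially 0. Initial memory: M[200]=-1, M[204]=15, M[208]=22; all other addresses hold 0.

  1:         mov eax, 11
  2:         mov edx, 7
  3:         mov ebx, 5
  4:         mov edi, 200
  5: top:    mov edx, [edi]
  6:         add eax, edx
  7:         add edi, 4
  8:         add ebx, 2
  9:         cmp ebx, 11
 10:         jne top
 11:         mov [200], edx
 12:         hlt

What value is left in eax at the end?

47

eax=11
edx=7
ebx=5
edi=200
edx=M[200]=-1
eax=11+(-1)=10
edi=200+4=204
ebx=5+2=7
cmp ebx, 11  (cmp 7,11)
jne top: taken
edx=M[204]=15
eax=10+15=25
edi=204+4=208
ebx=7+2=9
cmp ebx, 11  (cmp 9,11)
jne top: taken
edx=M[208]=22
eax=25+22=47
edi=208+4=212
ebx=9+2=11
cmp ebx, 11  (cmp 11,11)
jne top: not taken
mov [200], edx → M[200]=22
halt.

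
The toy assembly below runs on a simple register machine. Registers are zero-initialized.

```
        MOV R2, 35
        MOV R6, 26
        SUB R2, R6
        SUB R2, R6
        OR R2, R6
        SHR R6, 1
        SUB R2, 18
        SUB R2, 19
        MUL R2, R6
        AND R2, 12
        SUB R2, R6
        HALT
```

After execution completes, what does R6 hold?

13

MOV R2, 35 → R2=35
MOV R6, 26 → R6=26
SUB R2, R6 → R2=35-26=9
SUB R2, R6 → R2=9-26=-17
OR R2, R6 → R2=(-17)|26=-1
SHR R6, 1 → R6=26>>1=13
SUB R2, 18 → R2=(-1)-18=-19
SUB R2, 19 → R2=(-19)-19=-38
MUL R2, R6 → R2=(-38)*13=-494
AND R2, 12 → R2=(-494)&12=0
SUB R2, R6 → R2=0-13=-13
halt.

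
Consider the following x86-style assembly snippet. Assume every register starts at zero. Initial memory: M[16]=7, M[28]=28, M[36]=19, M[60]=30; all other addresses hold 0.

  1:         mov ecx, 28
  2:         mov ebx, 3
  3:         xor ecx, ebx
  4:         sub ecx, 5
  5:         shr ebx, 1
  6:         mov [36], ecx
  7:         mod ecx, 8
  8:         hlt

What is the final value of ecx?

ecx=28
ebx=3
ecx=28^3=31
ecx=31-5=26
ebx=3>>1=1
mov [36], ecx → M[36]=26
ecx=26%8=2
halt.

2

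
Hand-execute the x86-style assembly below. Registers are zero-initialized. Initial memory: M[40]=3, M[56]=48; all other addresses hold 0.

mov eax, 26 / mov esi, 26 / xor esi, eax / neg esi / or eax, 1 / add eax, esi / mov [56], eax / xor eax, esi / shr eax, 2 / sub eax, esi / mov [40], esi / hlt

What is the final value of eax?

mov eax, 26 → eax=26
mov esi, 26 → esi=26
xor esi, eax → esi=26^26=0
neg esi → esi=-(0)=0
or eax, 1 → eax=26|1=27
add eax, esi → eax=27+0=27
mov [56], eax → M[56]=27
xor eax, esi → eax=27^0=27
shr eax, 2 → eax=27>>2=6
sub eax, esi → eax=6-0=6
mov [40], esi → M[40]=0
halt.

6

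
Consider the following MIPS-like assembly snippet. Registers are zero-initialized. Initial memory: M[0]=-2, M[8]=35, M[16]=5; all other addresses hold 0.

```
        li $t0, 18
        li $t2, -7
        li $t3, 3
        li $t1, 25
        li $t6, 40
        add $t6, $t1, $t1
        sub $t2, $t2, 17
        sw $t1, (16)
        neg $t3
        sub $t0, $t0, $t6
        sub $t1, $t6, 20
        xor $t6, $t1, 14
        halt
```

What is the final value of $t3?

after li $t0, 18: $t0=18
after li $t2, -7: $t2=-7
after li $t3, 3: $t3=3
after li $t1, 25: $t1=25
after li $t6, 40: $t6=40
after add $t6, $t1, $t1: $t6=25+25=50
after sub $t2, $t2, 17: $t2=(-7)-17=-24
sw $t1, (16) → M[16]=25
after neg $t3: $t3=-(3)=-3
after sub $t0, $t0, $t6: $t0=18-50=-32
after sub $t1, $t6, 20: $t1=50-20=30
after xor $t6, $t1, 14: $t6=30^14=16
halt.

-3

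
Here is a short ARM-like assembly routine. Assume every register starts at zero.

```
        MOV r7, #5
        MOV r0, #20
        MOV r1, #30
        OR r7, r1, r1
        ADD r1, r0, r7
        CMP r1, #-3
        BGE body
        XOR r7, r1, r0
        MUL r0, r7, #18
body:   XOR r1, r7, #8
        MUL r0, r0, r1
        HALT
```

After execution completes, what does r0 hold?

after MOV r7, #5: r7=5
after MOV r0, #20: r0=20
after MOV r1, #30: r1=30
after OR r7, r1, r1: r7=30|30=30
after ADD r1, r0, r7: r1=20+30=50
CMP r1, #-3  (cmp 50,-3)
BGE body: taken
after XOR r1, r7, #8: r1=30^8=22
after MUL r0, r0, r1: r0=20*22=440
halt.

440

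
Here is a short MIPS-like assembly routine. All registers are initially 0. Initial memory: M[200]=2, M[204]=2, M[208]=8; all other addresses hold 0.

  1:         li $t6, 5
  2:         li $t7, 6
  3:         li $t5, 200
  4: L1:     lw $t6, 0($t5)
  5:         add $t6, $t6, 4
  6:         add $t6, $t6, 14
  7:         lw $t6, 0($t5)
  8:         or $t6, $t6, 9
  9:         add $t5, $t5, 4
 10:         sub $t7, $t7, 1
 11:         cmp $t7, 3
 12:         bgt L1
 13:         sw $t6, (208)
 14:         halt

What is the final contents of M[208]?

9

li $t6, 5 → $t6=5
li $t7, 6 → $t7=6
li $t5, 200 → $t5=200
lw $t6, 0($t5) → $t6=M[200]=2
add $t6, $t6, 4 → $t6=2+4=6
add $t6, $t6, 14 → $t6=6+14=20
lw $t6, 0($t5) → $t6=M[200]=2
or $t6, $t6, 9 → $t6=2|9=11
add $t5, $t5, 4 → $t5=200+4=204
sub $t7, $t7, 1 → $t7=6-1=5
cmp $t7, 3  (cmp 5,3)
bgt L1: taken
lw $t6, 0($t5) → $t6=M[204]=2
add $t6, $t6, 4 → $t6=2+4=6
add $t6, $t6, 14 → $t6=6+14=20
lw $t6, 0($t5) → $t6=M[204]=2
or $t6, $t6, 9 → $t6=2|9=11
add $t5, $t5, 4 → $t5=204+4=208
sub $t7, $t7, 1 → $t7=5-1=4
cmp $t7, 3  (cmp 4,3)
bgt L1: taken
lw $t6, 0($t5) → $t6=M[208]=8
add $t6, $t6, 4 → $t6=8+4=12
add $t6, $t6, 14 → $t6=12+14=26
lw $t6, 0($t5) → $t6=M[208]=8
or $t6, $t6, 9 → $t6=8|9=9
add $t5, $t5, 4 → $t5=208+4=212
sub $t7, $t7, 1 → $t7=4-1=3
cmp $t7, 3  (cmp 3,3)
bgt L1: not taken
sw $t6, (208) → M[208]=9
halt.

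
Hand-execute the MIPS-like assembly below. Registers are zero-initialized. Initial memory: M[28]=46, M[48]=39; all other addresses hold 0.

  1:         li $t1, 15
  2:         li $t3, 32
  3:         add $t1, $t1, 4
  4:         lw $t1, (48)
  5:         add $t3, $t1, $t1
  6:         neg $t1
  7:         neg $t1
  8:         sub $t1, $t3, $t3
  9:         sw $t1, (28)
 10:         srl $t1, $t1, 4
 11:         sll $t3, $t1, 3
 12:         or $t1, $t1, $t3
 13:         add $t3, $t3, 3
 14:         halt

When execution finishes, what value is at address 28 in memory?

$t1=15
$t3=32
$t1=15+4=19
$t1=M[48]=39
$t3=39+39=78
$t1=-(39)=-39
$t1=-(-39)=39
$t1=78-78=0
sw $t1, (28) → M[28]=0
$t1=0>>4=0
$t3=0<<3=0
$t1=0|0=0
$t3=0+3=3
halt.

0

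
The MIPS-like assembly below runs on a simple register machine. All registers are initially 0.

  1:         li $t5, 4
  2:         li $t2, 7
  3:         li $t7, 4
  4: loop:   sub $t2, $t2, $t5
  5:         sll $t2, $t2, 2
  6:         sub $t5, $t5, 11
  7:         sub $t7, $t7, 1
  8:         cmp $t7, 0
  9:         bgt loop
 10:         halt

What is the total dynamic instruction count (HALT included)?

after li $t5, 4: $t5=4
after li $t2, 7: $t2=7
after li $t7, 4: $t7=4
after sub $t2, $t2, $t5: $t2=7-4=3
after sll $t2, $t2, 2: $t2=3<<2=12
after sub $t5, $t5, 11: $t5=4-11=-7
after sub $t7, $t7, 1: $t7=4-1=3
cmp $t7, 0  (cmp 3,0)
bgt loop: taken
after sub $t2, $t2, $t5: $t2=12-(-7)=19
after sll $t2, $t2, 2: $t2=19<<2=76
after sub $t5, $t5, 11: $t5=(-7)-11=-18
after sub $t7, $t7, 1: $t7=3-1=2
cmp $t7, 0  (cmp 2,0)
bgt loop: taken
after sub $t2, $t2, $t5: $t2=76-(-18)=94
after sll $t2, $t2, 2: $t2=94<<2=376
after sub $t5, $t5, 11: $t5=(-18)-11=-29
after sub $t7, $t7, 1: $t7=2-1=1
cmp $t7, 0  (cmp 1,0)
bgt loop: taken
after sub $t2, $t2, $t5: $t2=376-(-29)=405
after sll $t2, $t2, 2: $t2=405<<2=1620
after sub $t5, $t5, 11: $t5=(-29)-11=-40
after sub $t7, $t7, 1: $t7=1-1=0
cmp $t7, 0  (cmp 0,0)
bgt loop: not taken
halt.
Total executed instructions: 28.

28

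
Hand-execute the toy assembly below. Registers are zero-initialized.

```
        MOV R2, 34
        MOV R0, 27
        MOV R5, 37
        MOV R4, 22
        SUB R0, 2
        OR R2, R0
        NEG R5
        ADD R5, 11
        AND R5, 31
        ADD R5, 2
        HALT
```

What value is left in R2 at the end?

after MOV R2, 34: R2=34
after MOV R0, 27: R0=27
after MOV R5, 37: R5=37
after MOV R4, 22: R4=22
after SUB R0, 2: R0=27-2=25
after OR R2, R0: R2=34|25=59
after NEG R5: R5=-(37)=-37
after ADD R5, 11: R5=(-37)+11=-26
after AND R5, 31: R5=(-26)&31=6
after ADD R5, 2: R5=6+2=8
halt.

59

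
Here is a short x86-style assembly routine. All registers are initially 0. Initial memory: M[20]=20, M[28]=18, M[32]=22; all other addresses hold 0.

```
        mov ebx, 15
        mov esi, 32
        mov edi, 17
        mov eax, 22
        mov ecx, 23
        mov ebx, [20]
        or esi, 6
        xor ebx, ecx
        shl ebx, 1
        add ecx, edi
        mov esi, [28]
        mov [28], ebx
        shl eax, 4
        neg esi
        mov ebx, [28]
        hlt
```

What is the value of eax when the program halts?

352

after mov ebx, 15: ebx=15
after mov esi, 32: esi=32
after mov edi, 17: edi=17
after mov eax, 22: eax=22
after mov ecx, 23: ecx=23
after mov ebx, [20]: ebx=M[20]=20
after or esi, 6: esi=32|6=38
after xor ebx, ecx: ebx=20^23=3
after shl ebx, 1: ebx=3<<1=6
after add ecx, edi: ecx=23+17=40
after mov esi, [28]: esi=M[28]=18
mov [28], ebx → M[28]=6
after shl eax, 4: eax=22<<4=352
after neg esi: esi=-(18)=-18
after mov ebx, [28]: ebx=M[28]=6
halt.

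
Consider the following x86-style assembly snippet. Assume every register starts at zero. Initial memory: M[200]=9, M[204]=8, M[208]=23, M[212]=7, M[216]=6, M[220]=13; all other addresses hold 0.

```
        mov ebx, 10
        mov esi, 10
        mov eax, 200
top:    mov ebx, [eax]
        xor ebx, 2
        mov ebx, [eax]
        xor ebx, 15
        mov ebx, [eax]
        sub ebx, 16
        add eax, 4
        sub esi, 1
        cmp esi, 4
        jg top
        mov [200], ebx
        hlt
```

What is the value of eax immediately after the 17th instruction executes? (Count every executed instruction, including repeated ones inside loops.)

ebx=10
esi=10
eax=200
ebx=M[200]=9
ebx=9^2=11
ebx=M[200]=9
ebx=9^15=6
ebx=M[200]=9
ebx=9-16=-7
eax=200+4=204
esi=10-1=9
cmp esi, 4  (cmp 9,4)
jg top: taken
ebx=M[204]=8
ebx=8^2=10
ebx=M[204]=8
ebx=8^15=7
After step 17: eax = 204.

204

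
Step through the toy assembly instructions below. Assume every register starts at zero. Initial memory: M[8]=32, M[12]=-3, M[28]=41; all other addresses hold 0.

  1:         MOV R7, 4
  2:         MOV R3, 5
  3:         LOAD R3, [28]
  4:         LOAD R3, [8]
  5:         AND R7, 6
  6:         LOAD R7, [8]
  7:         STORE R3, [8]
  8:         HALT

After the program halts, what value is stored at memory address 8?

32

after MOV R7, 4: R7=4
after MOV R3, 5: R3=5
after LOAD R3, [28]: R3=M[28]=41
after LOAD R3, [8]: R3=M[8]=32
after AND R7, 6: R7=4&6=4
after LOAD R7, [8]: R7=M[8]=32
STORE R3, [8] → M[8]=32
halt.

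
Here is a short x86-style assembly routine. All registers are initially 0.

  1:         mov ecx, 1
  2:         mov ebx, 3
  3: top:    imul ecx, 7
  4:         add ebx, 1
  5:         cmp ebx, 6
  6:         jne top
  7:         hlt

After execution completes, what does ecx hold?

343

mov ecx, 1 → ecx=1
mov ebx, 3 → ebx=3
imul ecx, 7 → ecx=1*7=7
add ebx, 1 → ebx=3+1=4
cmp ebx, 6  (cmp 4,6)
jne top: taken
imul ecx, 7 → ecx=7*7=49
add ebx, 1 → ebx=4+1=5
cmp ebx, 6  (cmp 5,6)
jne top: taken
imul ecx, 7 → ecx=49*7=343
add ebx, 1 → ebx=5+1=6
cmp ebx, 6  (cmp 6,6)
jne top: not taken
halt.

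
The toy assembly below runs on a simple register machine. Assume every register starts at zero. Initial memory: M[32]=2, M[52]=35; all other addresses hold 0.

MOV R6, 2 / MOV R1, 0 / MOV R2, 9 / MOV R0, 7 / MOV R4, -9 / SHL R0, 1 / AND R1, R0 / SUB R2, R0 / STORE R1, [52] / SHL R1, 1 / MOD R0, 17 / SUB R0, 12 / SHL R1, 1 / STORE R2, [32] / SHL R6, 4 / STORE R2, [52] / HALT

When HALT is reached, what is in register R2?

MOV R6, 2 → R6=2
MOV R1, 0 → R1=0
MOV R2, 9 → R2=9
MOV R0, 7 → R0=7
MOV R4, -9 → R4=-9
SHL R0, 1 → R0=7<<1=14
AND R1, R0 → R1=0&14=0
SUB R2, R0 → R2=9-14=-5
STORE R1, [52] → M[52]=0
SHL R1, 1 → R1=0<<1=0
MOD R0, 17 → R0=14%17=14
SUB R0, 12 → R0=14-12=2
SHL R1, 1 → R1=0<<1=0
STORE R2, [32] → M[32]=-5
SHL R6, 4 → R6=2<<4=32
STORE R2, [52] → M[52]=-5
halt.

-5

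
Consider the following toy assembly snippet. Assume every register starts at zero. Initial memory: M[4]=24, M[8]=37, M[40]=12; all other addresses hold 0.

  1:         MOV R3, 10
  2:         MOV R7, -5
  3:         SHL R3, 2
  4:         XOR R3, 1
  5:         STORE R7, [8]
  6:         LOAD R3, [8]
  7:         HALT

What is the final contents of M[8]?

after MOV R3, 10: R3=10
after MOV R7, -5: R7=-5
after SHL R3, 2: R3=10<<2=40
after XOR R3, 1: R3=40^1=41
STORE R7, [8] → M[8]=-5
after LOAD R3, [8]: R3=M[8]=-5
halt.

-5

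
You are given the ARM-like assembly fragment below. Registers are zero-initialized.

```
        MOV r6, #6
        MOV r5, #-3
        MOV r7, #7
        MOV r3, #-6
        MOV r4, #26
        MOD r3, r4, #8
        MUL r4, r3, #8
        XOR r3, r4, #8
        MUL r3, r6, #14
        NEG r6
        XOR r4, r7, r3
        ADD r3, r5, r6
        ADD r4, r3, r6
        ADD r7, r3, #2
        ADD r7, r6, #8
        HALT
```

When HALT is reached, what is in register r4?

r6=6
r5=-3
r7=7
r3=-6
r4=26
r3=26%8=2
r4=2*8=16
r3=16^8=24
r3=6*14=84
r6=-(6)=-6
r4=7^84=83
r3=(-3)+(-6)=-9
r4=(-9)+(-6)=-15
r7=(-9)+2=-7
r7=(-6)+8=2
halt.

-15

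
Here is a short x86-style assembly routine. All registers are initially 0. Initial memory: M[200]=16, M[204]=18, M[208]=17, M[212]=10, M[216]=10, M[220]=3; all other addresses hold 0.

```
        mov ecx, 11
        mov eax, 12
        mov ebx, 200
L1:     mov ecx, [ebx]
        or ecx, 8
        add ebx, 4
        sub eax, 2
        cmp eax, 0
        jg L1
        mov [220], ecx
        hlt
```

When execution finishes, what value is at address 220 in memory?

11

mov ecx, 11 → ecx=11
mov eax, 12 → eax=12
mov ebx, 200 → ebx=200
mov ecx, [ebx] → ecx=M[200]=16
or ecx, 8 → ecx=16|8=24
add ebx, 4 → ebx=200+4=204
sub eax, 2 → eax=12-2=10
cmp eax, 0  (cmp 10,0)
jg L1: taken
mov ecx, [ebx] → ecx=M[204]=18
or ecx, 8 → ecx=18|8=26
add ebx, 4 → ebx=204+4=208
sub eax, 2 → eax=10-2=8
cmp eax, 0  (cmp 8,0)
jg L1: taken
mov ecx, [ebx] → ecx=M[208]=17
or ecx, 8 → ecx=17|8=25
add ebx, 4 → ebx=208+4=212
sub eax, 2 → eax=8-2=6
cmp eax, 0  (cmp 6,0)
jg L1: taken
mov ecx, [ebx] → ecx=M[212]=10
or ecx, 8 → ecx=10|8=10
add ebx, 4 → ebx=212+4=216
sub eax, 2 → eax=6-2=4
cmp eax, 0  (cmp 4,0)
jg L1: taken
mov ecx, [ebx] → ecx=M[216]=10
or ecx, 8 → ecx=10|8=10
add ebx, 4 → ebx=216+4=220
sub eax, 2 → eax=4-2=2
cmp eax, 0  (cmp 2,0)
jg L1: taken
mov ecx, [ebx] → ecx=M[220]=3
or ecx, 8 → ecx=3|8=11
add ebx, 4 → ebx=220+4=224
sub eax, 2 → eax=2-2=0
cmp eax, 0  (cmp 0,0)
jg L1: not taken
mov [220], ecx → M[220]=11
halt.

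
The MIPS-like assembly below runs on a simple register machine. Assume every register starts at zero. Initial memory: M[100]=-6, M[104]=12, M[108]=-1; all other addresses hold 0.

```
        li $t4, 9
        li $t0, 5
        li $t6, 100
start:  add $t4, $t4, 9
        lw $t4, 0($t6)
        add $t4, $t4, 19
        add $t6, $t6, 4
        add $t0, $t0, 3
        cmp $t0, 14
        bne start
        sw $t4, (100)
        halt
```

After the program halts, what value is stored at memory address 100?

$t4=9
$t0=5
$t6=100
$t4=9+9=18
$t4=M[100]=-6
$t4=(-6)+19=13
$t6=100+4=104
$t0=5+3=8
cmp $t0, 14  (cmp 8,14)
bne start: taken
$t4=13+9=22
$t4=M[104]=12
$t4=12+19=31
$t6=104+4=108
$t0=8+3=11
cmp $t0, 14  (cmp 11,14)
bne start: taken
$t4=31+9=40
$t4=M[108]=-1
$t4=(-1)+19=18
$t6=108+4=112
$t0=11+3=14
cmp $t0, 14  (cmp 14,14)
bne start: not taken
sw $t4, (100) → M[100]=18
halt.

18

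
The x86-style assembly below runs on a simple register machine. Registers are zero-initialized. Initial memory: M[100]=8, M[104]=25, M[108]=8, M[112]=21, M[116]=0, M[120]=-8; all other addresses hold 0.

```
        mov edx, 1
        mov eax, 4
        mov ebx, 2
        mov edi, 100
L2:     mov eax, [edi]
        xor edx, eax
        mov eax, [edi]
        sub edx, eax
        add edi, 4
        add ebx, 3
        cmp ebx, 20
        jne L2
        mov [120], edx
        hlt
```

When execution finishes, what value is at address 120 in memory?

mov edx, 1 → edx=1
mov eax, 4 → eax=4
mov ebx, 2 → ebx=2
mov edi, 100 → edi=100
mov eax, [edi] → eax=M[100]=8
xor edx, eax → edx=1^8=9
mov eax, [edi] → eax=M[100]=8
sub edx, eax → edx=9-8=1
add edi, 4 → edi=100+4=104
add ebx, 3 → ebx=2+3=5
cmp ebx, 20  (cmp 5,20)
jne L2: taken
mov eax, [edi] → eax=M[104]=25
xor edx, eax → edx=1^25=24
mov eax, [edi] → eax=M[104]=25
sub edx, eax → edx=24-25=-1
add edi, 4 → edi=104+4=108
add ebx, 3 → ebx=5+3=8
cmp ebx, 20  (cmp 8,20)
jne L2: taken
mov eax, [edi] → eax=M[108]=8
xor edx, eax → edx=(-1)^8=-9
mov eax, [edi] → eax=M[108]=8
sub edx, eax → edx=(-9)-8=-17
add edi, 4 → edi=108+4=112
add ebx, 3 → ebx=8+3=11
cmp ebx, 20  (cmp 11,20)
jne L2: taken
mov eax, [edi] → eax=M[112]=21
xor edx, eax → edx=(-17)^21=-6
mov eax, [edi] → eax=M[112]=21
sub edx, eax → edx=(-6)-21=-27
add edi, 4 → edi=112+4=116
add ebx, 3 → ebx=11+3=14
cmp ebx, 20  (cmp 14,20)
jne L2: taken
mov eax, [edi] → eax=M[116]=0
xor edx, eax → edx=(-27)^0=-27
mov eax, [edi] → eax=M[116]=0
sub edx, eax → edx=(-27)-0=-27
add edi, 4 → edi=116+4=120
add ebx, 3 → ebx=14+3=17
cmp ebx, 20  (cmp 17,20)
jne L2: taken
mov eax, [edi] → eax=M[120]=-8
xor edx, eax → edx=(-27)^(-8)=29
mov eax, [edi] → eax=M[120]=-8
sub edx, eax → edx=29-(-8)=37
add edi, 4 → edi=120+4=124
add ebx, 3 → ebx=17+3=20
cmp ebx, 20  (cmp 20,20)
jne L2: not taken
mov [120], edx → M[120]=37
halt.

37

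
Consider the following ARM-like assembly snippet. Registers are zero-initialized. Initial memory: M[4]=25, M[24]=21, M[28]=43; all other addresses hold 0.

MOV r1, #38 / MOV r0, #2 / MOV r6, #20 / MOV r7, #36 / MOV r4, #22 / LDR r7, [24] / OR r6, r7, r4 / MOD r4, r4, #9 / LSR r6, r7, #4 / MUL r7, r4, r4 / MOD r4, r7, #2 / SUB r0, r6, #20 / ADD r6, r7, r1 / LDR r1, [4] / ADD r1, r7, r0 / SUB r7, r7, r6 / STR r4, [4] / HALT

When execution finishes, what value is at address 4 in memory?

0

MOV r1, #38 → r1=38
MOV r0, #2 → r0=2
MOV r6, #20 → r6=20
MOV r7, #36 → r7=36
MOV r4, #22 → r4=22
LDR r7, [24] → r7=M[24]=21
OR r6, r7, r4 → r6=21|22=23
MOD r4, r4, #9 → r4=22%9=4
LSR r6, r7, #4 → r6=21>>4=1
MUL r7, r4, r4 → r7=4*4=16
MOD r4, r7, #2 → r4=16%2=0
SUB r0, r6, #20 → r0=1-20=-19
ADD r6, r7, r1 → r6=16+38=54
LDR r1, [4] → r1=M[4]=25
ADD r1, r7, r0 → r1=16+(-19)=-3
SUB r7, r7, r6 → r7=16-54=-38
STR r4, [4] → M[4]=0
halt.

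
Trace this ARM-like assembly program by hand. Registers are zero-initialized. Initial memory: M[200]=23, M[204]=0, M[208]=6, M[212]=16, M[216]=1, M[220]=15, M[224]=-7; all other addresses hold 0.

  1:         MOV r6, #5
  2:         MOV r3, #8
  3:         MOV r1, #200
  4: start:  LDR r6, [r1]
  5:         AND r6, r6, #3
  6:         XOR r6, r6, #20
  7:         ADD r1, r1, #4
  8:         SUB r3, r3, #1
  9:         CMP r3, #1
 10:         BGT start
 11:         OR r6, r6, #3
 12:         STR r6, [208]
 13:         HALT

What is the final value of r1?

228

MOV r6, #5 → r6=5
MOV r3, #8 → r3=8
MOV r1, #200 → r1=200
LDR r6, [r1] → r6=M[200]=23
AND r6, r6, #3 → r6=23&3=3
XOR r6, r6, #20 → r6=3^20=23
ADD r1, r1, #4 → r1=200+4=204
SUB r3, r3, #1 → r3=8-1=7
CMP r3, #1  (cmp 7,1)
BGT start: taken
LDR r6, [r1] → r6=M[204]=0
AND r6, r6, #3 → r6=0&3=0
XOR r6, r6, #20 → r6=0^20=20
ADD r1, r1, #4 → r1=204+4=208
SUB r3, r3, #1 → r3=7-1=6
CMP r3, #1  (cmp 6,1)
BGT start: taken
LDR r6, [r1] → r6=M[208]=6
AND r6, r6, #3 → r6=6&3=2
XOR r6, r6, #20 → r6=2^20=22
ADD r1, r1, #4 → r1=208+4=212
SUB r3, r3, #1 → r3=6-1=5
CMP r3, #1  (cmp 5,1)
BGT start: taken
LDR r6, [r1] → r6=M[212]=16
AND r6, r6, #3 → r6=16&3=0
XOR r6, r6, #20 → r6=0^20=20
ADD r1, r1, #4 → r1=212+4=216
SUB r3, r3, #1 → r3=5-1=4
CMP r3, #1  (cmp 4,1)
BGT start: taken
LDR r6, [r1] → r6=M[216]=1
AND r6, r6, #3 → r6=1&3=1
XOR r6, r6, #20 → r6=1^20=21
ADD r1, r1, #4 → r1=216+4=220
SUB r3, r3, #1 → r3=4-1=3
CMP r3, #1  (cmp 3,1)
BGT start: taken
LDR r6, [r1] → r6=M[220]=15
AND r6, r6, #3 → r6=15&3=3
XOR r6, r6, #20 → r6=3^20=23
ADD r1, r1, #4 → r1=220+4=224
SUB r3, r3, #1 → r3=3-1=2
CMP r3, #1  (cmp 2,1)
BGT start: taken
LDR r6, [r1] → r6=M[224]=-7
AND r6, r6, #3 → r6=(-7)&3=1
XOR r6, r6, #20 → r6=1^20=21
ADD r1, r1, #4 → r1=224+4=228
SUB r3, r3, #1 → r3=2-1=1
CMP r3, #1  (cmp 1,1)
BGT start: not taken
OR r6, r6, #3 → r6=21|3=23
STR r6, [208] → M[208]=23
halt.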